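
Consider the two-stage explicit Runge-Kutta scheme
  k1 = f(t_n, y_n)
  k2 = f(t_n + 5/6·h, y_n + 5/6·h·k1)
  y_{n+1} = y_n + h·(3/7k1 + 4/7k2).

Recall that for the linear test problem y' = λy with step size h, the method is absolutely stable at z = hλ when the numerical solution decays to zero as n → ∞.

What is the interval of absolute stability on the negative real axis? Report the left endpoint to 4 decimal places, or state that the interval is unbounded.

z∈(-2.1000,0).

With y'=λy (z=hλ):
  k1=λy_n ⇒ h·k1=z·y_n;  k2=λ(1+5/6z)y_n ⇒ h·k2=z(1+5/6z)y_n
  y_{n+1}/y_n = 1 + 3/7z + 4/7z(1+5/6z) = 1 + z + 10/21z²
  Hence R(z) = 1 + z + 10/21z².

Find x<0 with |R(x)|<1.
x=-0.32: |R|=0.7288
R=1: x+10/21x²=0 ⇒ x=−21/10=-2.1000; min R=1−1/(4·10/21)=0.4750>−1
Confirm numerically:
  x=-1.951: |R|=0.86157 <1
  x=-1.844: |R|=0.77521 <1
  x=-1.122: |R|=0.47747 <1
  x=-1.062: |R|=0.47507 <1
  x=-2.454: |R|=1.41367 >1
  x=-2.159: |R|=1.06066 >1
Stable set (-2.1000, 0).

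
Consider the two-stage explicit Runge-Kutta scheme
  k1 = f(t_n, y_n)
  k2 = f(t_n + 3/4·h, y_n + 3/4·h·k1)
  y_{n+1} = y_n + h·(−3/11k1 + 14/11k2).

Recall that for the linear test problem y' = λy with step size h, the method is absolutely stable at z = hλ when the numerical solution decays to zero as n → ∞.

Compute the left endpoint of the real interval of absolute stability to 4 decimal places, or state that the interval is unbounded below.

On y'=λy, z=hλ:
  k1=λy_n ⇒ h·k1=z·y_n;  k2=λ(1+3/4z)y_n ⇒ h·k2=z(1+3/4z)y_n
  y_{n+1}/y_n = 1 − 3/11z + 14/11z(1+3/4z) = 1 + z + 21/22z²
  Hence R(z) = 1 + z + 21/22z².

Boundary: |R(x)|=1, x<0.
x=-0.96: |R|=0.9197
R=1: x+21/22x²=0 ⇒ x=−22/21=-1.0476; min R=1−1/(4·21/22)=0.7381>−1
Confirm numerically:
  x=-0.962: |R|=0.92138 <1
  x=-0.810: |R|=0.81628 <1
  x=-0.671: |R|=0.75878 <1
  x=-1.623: |R|=1.89140 >1
  x=-1.581: |R|=1.80494 >1
  x=-1.353: |R|=1.39440 >1
Stable set (-1.0476, 0).

left endpoint -1.0476.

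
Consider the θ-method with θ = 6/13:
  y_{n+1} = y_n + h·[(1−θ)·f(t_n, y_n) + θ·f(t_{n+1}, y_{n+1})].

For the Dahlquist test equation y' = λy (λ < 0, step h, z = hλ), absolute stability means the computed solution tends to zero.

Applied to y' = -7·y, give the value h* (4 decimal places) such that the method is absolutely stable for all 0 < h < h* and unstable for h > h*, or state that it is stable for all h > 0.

Test eqn y'=λy, z=hλ:
  y_{n+1} = y_n + z·[7/13·y_n + 6/13·y_{n+1}] ⇒ (1 − 6/13z)y_{n+1} = (1 + 7/13z)y_n
  Hence R(z) = (1 + 7/13z)/(1 − 6/13z).

Find x<0 with |R(x)|<1.
x=-1.17: |R|=0.2403
R=−1: 1+7/13x = −1+6/13x ⇒ -1/13x=2 ⇒ x=2/(-1/13)=-26.0000
Confirm numerically:
  x=-24.695: |R|=0.99190 <1
  x=-20.137: |R|=0.95619 <1
  x=-17.100: |R|=0.92301 <1
  x=-12.142: |R|=0.83858 <1
  x=-26.570: |R|=1.00331 >1
  x=-26.258: |R|=1.00151 >1
Interval (-26.0000, 0).

(-26.0000,0); λ=-7 ⇒ h* = (26)/7 = 3.7143.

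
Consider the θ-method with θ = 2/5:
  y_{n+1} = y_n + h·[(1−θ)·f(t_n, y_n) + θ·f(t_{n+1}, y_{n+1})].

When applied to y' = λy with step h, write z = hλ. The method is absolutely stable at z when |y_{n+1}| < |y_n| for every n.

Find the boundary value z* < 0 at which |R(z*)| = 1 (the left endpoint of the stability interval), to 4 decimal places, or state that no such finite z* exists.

Set f=λy, z=hλ:
  y_{n+1} = y_n + z·[3/5·y_n + 2/5·y_{n+1}] ⇒ (1 − 2/5z)y_{n+1} = (1 + 3/5z)y_n
  R(z) = (1 + 3/5z)/(1 − 2/5z).

Boundary: |R(x)|=1, x<0.
x=-1.37: |R|=0.1150
R=−1: 1+3/5x = −1+2/5x ⇒ -1/5x=2 ⇒ x=2/(-1/5)=-10.0000
Confirm numerically:
  x=-7.558: |R|=0.87860 <1
  x=-7.328: |R|=0.86406 <1
  x=-6.831: |R|=0.83019 <1
  x=-10.555: |R|=1.02126 >1
  x=-10.291: |R|=1.01138 >1
  x=-10.059: |R|=1.00235 >1
So |R|<1 on (-10.0000, 0).

z* = -10.0000.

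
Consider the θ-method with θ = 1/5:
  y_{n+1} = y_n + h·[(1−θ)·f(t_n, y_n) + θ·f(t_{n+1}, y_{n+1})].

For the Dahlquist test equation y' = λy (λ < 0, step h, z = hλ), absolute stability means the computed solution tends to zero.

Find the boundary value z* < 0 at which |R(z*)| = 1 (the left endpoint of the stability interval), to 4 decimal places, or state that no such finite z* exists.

With y'=λy (z=hλ):
  y_{n+1} = y_n + z·[4/5·y_n + 1/5·y_{n+1}] ⇒ (1 − 1/5z)y_{n+1} = (1 + 4/5z)y_n
  R(z) = (1 + 4/5z)/(1 − 1/5z).

Boundary: |R(x)|=1, x<0.
x=-0.65: |R|=0.4248
R=−1: 1+4/5x = −1+1/5x ⇒ -3/5x=2 ⇒ x=2/(-3/5)=-3.3333
Confirm numerically:
  x=-3.069: |R|=0.90172 <1
  x=-2.640: |R|=0.72775 <1
  x=-2.411: |R|=0.62664 <1
  x=-2.339: |R|=0.59354 <1
  x=-3.596: |R|=1.09167 >1
  x=-3.357: |R|=1.00850 >1
  x=-3.355: |R|=1.00778 >1
Stable set (-3.3333, 0).

left endpoint -3.3333.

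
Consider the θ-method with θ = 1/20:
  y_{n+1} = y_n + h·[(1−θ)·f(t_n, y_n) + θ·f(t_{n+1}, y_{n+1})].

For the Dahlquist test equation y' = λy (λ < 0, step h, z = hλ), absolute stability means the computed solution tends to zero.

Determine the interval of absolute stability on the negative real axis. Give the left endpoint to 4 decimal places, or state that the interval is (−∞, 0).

Set f=λy, z=hλ:
  y_{n+1} = y_n + z·[19/20·y_n + 1/20·y_{n+1}] ⇒ (1 − 1/20z)y_{n+1} = (1 + 19/20z)y_n
  R(z) = (1 + 19/20z)/(1 − 1/20z).

Find x<0 with |R(x)|<1.
x=-1.67: |R|=0.5413
R=−1: 1+19/20x = −1+1/20x ⇒ -9/10x=2 ⇒ x=2/(-9/10)=-2.2222
Confirm numerically:
  x=-2.141: |R|=0.93397 <1
  x=-1.391: |R|=0.30055 <1
  x=-1.089: |R|=0.03277 <1
  x=-0.954: |R|=0.08943 <1
  x=-2.570: |R|=1.27736 >1
  x=-2.559: |R|=1.26872 >1
  x=-2.333: |R|=1.08928 >1
Interval (-2.2222, 0).

z∈(-2.2222,0).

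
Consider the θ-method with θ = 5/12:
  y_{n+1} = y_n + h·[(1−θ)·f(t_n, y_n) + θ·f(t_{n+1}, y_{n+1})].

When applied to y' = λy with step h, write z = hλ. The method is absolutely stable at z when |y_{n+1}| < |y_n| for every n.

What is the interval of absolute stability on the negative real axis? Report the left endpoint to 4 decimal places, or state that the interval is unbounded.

Test eqn y'=λy, z=hλ:
  y_{n+1} = y_n + z·[7/12·y_n + 5/12·y_{n+1}] ⇒ (1 − 5/12z)y_{n+1} = (1 + 7/12z)y_n
  ⇒ R(z) = (1 + 7/12z)/(1 − 5/12z).

Solve |R(x)|<1 on ℝ⁻.
x=-1.19: |R|=0.2045
R=−1: 1+7/12x = −1+5/12x ⇒ -1/6x=2 ⇒ x=2/(-1/6)=-12.0000
Confirm numerically:
  x=-11.569: |R|=0.98766 <1
  x=-7.673: |R|=0.82817 <1
  x=-7.489: |R|=0.81753 <1
  x=-12.514: |R|=1.01379 >1
  x=-12.340: |R|=1.00923 >1
  x=-12.234: |R|=1.00640 >1
Stable set (-12.0000, 0).

(-12.0000, 0).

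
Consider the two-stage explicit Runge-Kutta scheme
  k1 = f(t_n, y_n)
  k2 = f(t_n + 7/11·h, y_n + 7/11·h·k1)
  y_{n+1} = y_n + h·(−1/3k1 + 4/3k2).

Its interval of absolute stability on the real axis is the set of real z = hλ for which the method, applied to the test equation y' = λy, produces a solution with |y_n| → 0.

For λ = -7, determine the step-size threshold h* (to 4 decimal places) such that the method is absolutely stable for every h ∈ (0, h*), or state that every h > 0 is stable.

(-1.1786,0); λ=-7 ⇒ h* = (33/28)/7 = 0.1684.

With y'=λy (z=hλ):
  k1=λy_n ⇒ h·k1=z·y_n;  k2=λ(1+7/11z)y_n ⇒ h·k2=z(1+7/11z)y_n
  y_{n+1}/y_n = 1 − 1/3z + 4/3z(1+7/11z) = 1 + z + 28/33z²
  R(z) = 1 + z + 28/33z².

Find x<0 with |R(x)|<1.
x=-0.78: |R|=0.7362
R=1: x+28/33x²=0 ⇒ x=−33/28=-1.1786; min R=1−1/(4·28/33)=0.7054>−1
Confirm numerically:
  x=-0.929: |R|=0.80328 <1
  x=-0.648: |R|=0.70828 <1
  x=-0.631: |R|=0.70683 <1
  x=-1.627: |R|=1.61905 >1
  x=-1.542: |R|=1.47550 >1
Interval (-1.1786, 0).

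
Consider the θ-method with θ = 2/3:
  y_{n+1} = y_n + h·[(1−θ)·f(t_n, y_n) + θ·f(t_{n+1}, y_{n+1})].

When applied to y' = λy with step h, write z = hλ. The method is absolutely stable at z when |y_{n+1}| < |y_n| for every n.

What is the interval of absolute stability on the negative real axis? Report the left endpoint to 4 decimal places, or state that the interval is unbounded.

Test eqn y'=λy, z=hλ:
  y_{n+1} = y_n + z·[1/3·y_n + 2/3·y_{n+1}] ⇒ (1 − 2/3z)y_{n+1} = (1 + 1/3z)y_n
  so R(z) = (1 + 1/3z)/(1 − 2/3z).

Boundary: |R(x)|=1, x<0.
x=-0.55: |R|=0.5976
x=-2: |R|=0.1429
x=-10: |R|=0.3043
x=-100: |R|=0.4778
θ=2/3≥1/2 ⇒ |1+1/3x|<|1−2/3x| ∀x<0 ⇒ interval (−∞,0).

unbounded; (−∞, 0).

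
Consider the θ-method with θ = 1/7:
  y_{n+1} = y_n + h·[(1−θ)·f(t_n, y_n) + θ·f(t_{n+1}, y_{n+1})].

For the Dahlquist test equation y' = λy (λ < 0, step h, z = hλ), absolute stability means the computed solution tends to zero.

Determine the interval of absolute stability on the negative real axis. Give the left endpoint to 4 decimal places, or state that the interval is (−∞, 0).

(-2.8000, 0).

With y'=λy (z=hλ):
  y_{n+1} = y_n + z·[6/7·y_n + 1/7·y_{n+1}] ⇒ (1 − 1/7z)y_{n+1} = (1 + 6/7z)y_n
  Hence R(z) = (1 + 6/7z)/(1 − 1/7z).

Boundary: |R(x)|=1, x<0.
x=-1.14: |R|=0.0197
R=−1: 1+6/7x = −1+1/7x ⇒ -5/7x=2 ⇒ x=2/(-5/7)=-2.8000
Confirm numerically:
  x=-1.595: |R|=0.29901 <1
  x=-1.267: |R|=0.07282 <1
  x=-1.148: |R|=0.01375 <1
  x=-3.312: |R|=1.24825 >1
  x=-2.916: |R|=1.05849 >1
Interval (-2.8000, 0).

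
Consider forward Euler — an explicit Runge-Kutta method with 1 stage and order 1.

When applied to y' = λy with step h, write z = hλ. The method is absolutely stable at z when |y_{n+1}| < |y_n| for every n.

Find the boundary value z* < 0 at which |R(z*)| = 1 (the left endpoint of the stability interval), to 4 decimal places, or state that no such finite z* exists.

On y'=λy, z=hλ:
  order 1, 1-stage ⇒ R(z)=1+z
  (e.g. R(-0.51)=0.49000, |R|=0.49000)

Solve |R(x)|<1 on ℝ⁻.
x=-0.51: |R|=0.4900
|R(-2.36)|=1.3600 |R(-1.96)|=0.9600 |R(-1.49)|=0.4900
Bisect:
  x_lo=-2.3846 |R|=1.3846  x_hi=-0.2820 |R|=0.7180
  mid=-1.33331 |R|=0.33331 →hi
  mid=-1.85895 |R|=0.85895 →hi
  mid=-2.12178 |R|=1.12178 →lo
  mid=-1.99037 |R|=0.99037 →hi
  mid=-2.05607 |R|=1.05607 →lo
  mid=-2.02322 |R|=1.02322 →lo
  mid=-2.00679 |R|=1.00679 →lo
  mid=-1.99858 |R|=0.99858 →hi
  mid=-2.00269 |R|=1.00269 →lo
  mid=-2.00063 |R|=1.00063 →lo
  ...
  [-2.00012,-1.99999] ⇒ x*=-2.0000
So |R|<1 on (-2.0000, 0).

z* = -2.0000.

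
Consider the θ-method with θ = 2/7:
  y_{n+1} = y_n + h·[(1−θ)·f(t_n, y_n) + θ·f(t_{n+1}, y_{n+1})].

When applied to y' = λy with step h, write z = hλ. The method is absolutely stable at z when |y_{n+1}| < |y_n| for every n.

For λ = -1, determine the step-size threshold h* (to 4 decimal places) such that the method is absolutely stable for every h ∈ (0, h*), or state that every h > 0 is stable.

On y'=λy, z=hλ:
  y_{n+1} = y_n + z·[5/7·y_n + 2/7·y_{n+1}] ⇒ (1 − 2/7z)y_{n+1} = (1 + 5/7z)y_n
  R(z) = (1 + 5/7z)/(1 − 2/7z).

Need |R(x)|<1, x<0.
x=-0.57: |R|=0.5098
R=−1: 1+5/7x = −1+2/7x ⇒ -3/7x=2 ⇒ x=2/(-3/7)=-4.6667
Confirm numerically:
  x=-4.330: |R|=0.93550 <1
  x=-3.964: |R|=0.85879 <1
  x=-2.844: |R|=0.56904 <1
  x=-2.393: |R|=0.42126 <1
  x=-5.153: |R|=1.08431 >1
  x=-4.843: |R|=1.03170 >1
Stable set (-4.6667, 0).

(-4.6667,0); λ=-1 ⇒ h* = (14/3)/1 = 4.6667.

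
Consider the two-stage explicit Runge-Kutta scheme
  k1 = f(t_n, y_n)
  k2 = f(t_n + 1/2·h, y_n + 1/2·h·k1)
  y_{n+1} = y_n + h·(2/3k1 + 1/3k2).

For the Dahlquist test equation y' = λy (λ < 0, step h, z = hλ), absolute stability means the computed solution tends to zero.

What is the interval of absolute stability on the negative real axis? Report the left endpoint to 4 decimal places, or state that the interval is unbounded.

z∈(-6.0000,0).

On y'=λy, z=hλ:
  k1=λy_n ⇒ h·k1=z·y_n;  k2=λ(1+1/2z)y_n ⇒ h·k2=z(1+1/2z)y_n
  y_{n+1}/y_n = 1 + 2/3z + 1/3z(1+1/2z) = 1 + z + 1/6z²
  so R(z) = 1 + z + 1/6z².

Need |R(x)|<1, x<0.
x=-1.46: |R|=0.1047
R=1: x+1/6x²=0 ⇒ x=−6=-6.0000; min R=1−1/(4·1/6)=-0.5000>−1
Confirm numerically:
  x=-5.538: |R|=0.57357 <1
  x=-4.509: |R|=0.12049 <1
  x=-2.945: |R|=0.49950 <1
  x=-6.529: |R|=1.57564 >1
  x=-6.287: |R|=1.30073 >1
Stable set (-6.0000, 0).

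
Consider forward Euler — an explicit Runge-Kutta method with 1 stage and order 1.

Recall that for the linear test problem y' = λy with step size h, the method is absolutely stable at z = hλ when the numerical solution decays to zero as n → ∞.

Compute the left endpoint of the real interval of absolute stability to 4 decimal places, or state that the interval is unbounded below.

left endpoint -2.0000.

With y'=λy (z=hλ):
  order 1, 1-stage ⇒ R(z)=1+z
  (e.g. R(-0.7)=0.30000, |R|=0.30000)

Find x<0 with |R(x)|<1.
x=-0.7: |R|=0.3000
|R(-2.06)|=1.0600 |R(-1.47)|=0.4700 |R(-1.03)|=0.0300
Bisect:
  x_lo=-2.3379 |R|=1.3379  x_hi=-0.3317 |R|=0.6683
  mid=-1.33478 |R|=0.33478 →hi
  mid=-1.83633 |R|=0.83633 →hi
  mid=-2.08710 |R|=1.08710 →lo
  mid=-1.96171 |R|=0.96171 →hi
  mid=-2.02441 |R|=1.02441 →lo
  mid=-1.99306 |R|=0.99306 →hi
  mid=-2.00873 |R|=1.00873 →lo
  mid=-2.00090 |R|=1.00090 →lo
  ...
  [-2.00004,-1.99992] ⇒ x*=-2.0000
So |R|<1 on (-2.0000, 0).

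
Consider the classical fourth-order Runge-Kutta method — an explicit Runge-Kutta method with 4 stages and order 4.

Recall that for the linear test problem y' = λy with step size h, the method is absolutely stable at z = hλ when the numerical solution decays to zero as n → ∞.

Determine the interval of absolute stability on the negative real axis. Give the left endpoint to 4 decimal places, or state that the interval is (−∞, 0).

On y'=λy, z=hλ:
  order 4, 4-stage ⇒ R(z)=1+z+z^2/2+z^3/6+z^4/24
  (e.g. R(-0.83)=0.43893, |R|=0.43893)

Solve |R(x)|<1 on ℝ⁻.
x=-0.83: |R|=0.4389
|R(-2.05)|=0.3513 |R(-1.19)|=0.3207 |R(-0.62)|=0.5386
Bisect:
  x_lo=-3.1644 |R|=1.7391  x_hi=-0.1370 |R|=0.8719
  mid=-1.65073 |R|=0.27142 →hi
  mid=-2.40757 |R|=0.56468 →hi
  mid=-2.78599 |R|=1.00104 →lo
  mid=-2.59678 |R|=0.75104 →hi
  mid=-2.69138 |R|=0.86740 →hi
  mid=-2.73868 |R|=0.93197 →hi
  mid=-2.76233 |R|=0.96593 →hi
  mid=-2.77416 |R|=0.98334 →hi
  ...
  [-2.78543,-2.78525] ⇒ x*=-2.7853
So |R|<1 on (-2.7853, 0).

z∈(-2.7853,0).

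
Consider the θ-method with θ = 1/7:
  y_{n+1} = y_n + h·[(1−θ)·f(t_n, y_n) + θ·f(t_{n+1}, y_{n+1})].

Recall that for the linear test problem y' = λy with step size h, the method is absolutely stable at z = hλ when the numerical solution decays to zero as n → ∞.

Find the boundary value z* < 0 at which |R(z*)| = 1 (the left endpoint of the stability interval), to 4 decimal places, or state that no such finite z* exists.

left endpoint -2.8000.

Test eqn y'=λy, z=hλ:
  y_{n+1} = y_n + z·[6/7·y_n + 1/7·y_{n+1}] ⇒ (1 − 1/7z)y_{n+1} = (1 + 6/7z)y_n
  R(z) = (1 + 6/7z)/(1 − 1/7z).

Solve |R(x)|<1 on ℝ⁻.
x=-0.55: |R|=0.4901
R=−1: 1+6/7x = −1+1/7x ⇒ -5/7x=2 ⇒ x=2/(-5/7)=-2.8000
Confirm numerically:
  x=-2.712: |R|=0.95470 <1
  x=-2.206: |R|=0.67738 <1
  x=-2.205: |R|=0.67681 <1
  x=-1.245: |R|=0.05700 <1
  x=-3.314: |R|=1.24918 >1
  x=-3.276: |R|=1.23161 >1
Interval (-2.8000, 0).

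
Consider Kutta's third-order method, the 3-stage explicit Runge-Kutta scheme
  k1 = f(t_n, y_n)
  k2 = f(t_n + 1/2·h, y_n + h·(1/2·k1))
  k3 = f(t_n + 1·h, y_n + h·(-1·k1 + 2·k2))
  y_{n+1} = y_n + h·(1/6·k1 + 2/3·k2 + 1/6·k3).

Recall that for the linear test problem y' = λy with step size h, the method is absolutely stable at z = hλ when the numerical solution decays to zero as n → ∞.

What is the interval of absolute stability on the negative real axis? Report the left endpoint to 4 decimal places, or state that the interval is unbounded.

z∈(-2.5127,0).

On y'=λy, z=hλ:
  order 3, 3-stage ⇒ R(z)=1+z+z^2/2+z^3/6
  (e.g. R(-1.09)=0.28821, |R|=0.28821)

Need |R(x)|<1, x<0.
x=-1.09: |R|=0.2882
|R(-2.14)|=0.4836 |R(-1.65)|=0.0374 |R(-1.39)|=0.1284
Bisect:
  x_lo=-3.0265 |R|=2.0668  x_hi=-0.1573 |R|=0.8544
  mid=-1.59190 |R|=0.00282 →hi
  mid=-2.30918 |R|=0.69523 →hi
  mid=-2.66782 |R|=1.27378 →lo
  mid=-2.48850 |R|=0.96057 →hi
  mid=-2.57816 |R|=1.11083 →lo
  mid=-2.53333 |R|=1.03416 →lo
  mid=-2.51091 |R|=0.99699 →hi
  ...
  [-2.51284,-2.51266] ⇒ x*=-2.5127
So |R|<1 on (-2.5127, 0).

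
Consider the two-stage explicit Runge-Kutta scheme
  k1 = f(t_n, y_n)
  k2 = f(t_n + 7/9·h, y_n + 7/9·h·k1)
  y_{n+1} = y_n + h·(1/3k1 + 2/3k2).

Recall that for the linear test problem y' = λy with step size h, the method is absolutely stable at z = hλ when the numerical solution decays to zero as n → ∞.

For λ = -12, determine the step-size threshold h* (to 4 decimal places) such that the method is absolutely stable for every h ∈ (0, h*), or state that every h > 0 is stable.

(-1.9286,0); λ=-12 ⇒ h* = (27/14)/12 = 0.1607.

Test eqn y'=λy, z=hλ:
  k1=λy_n ⇒ h·k1=z·y_n;  k2=λ(1+7/9z)y_n ⇒ h·k2=z(1+7/9z)y_n
  y_{n+1}/y_n = 1 + 1/3z + 2/3z(1+7/9z) = 1 + z + 14/27z²
  so R(z) = 1 + z + 14/27z².

Find x<0 with |R(x)|<1.
x=-0.59: |R|=0.5905
R=1: x+14/27x²=0 ⇒ x=−27/14=-1.9286; min R=1−1/(4·14/27)=0.5179>−1
Confirm numerically:
  x=-1.847: |R|=0.92188 <1
  x=-1.212: |R|=0.54967 <1
  x=-0.796: |R|=0.53254 <1
  x=-2.259: |R|=1.38704 >1
  x=-1.997: |R|=1.07086 >1
Interval (-1.9286, 0).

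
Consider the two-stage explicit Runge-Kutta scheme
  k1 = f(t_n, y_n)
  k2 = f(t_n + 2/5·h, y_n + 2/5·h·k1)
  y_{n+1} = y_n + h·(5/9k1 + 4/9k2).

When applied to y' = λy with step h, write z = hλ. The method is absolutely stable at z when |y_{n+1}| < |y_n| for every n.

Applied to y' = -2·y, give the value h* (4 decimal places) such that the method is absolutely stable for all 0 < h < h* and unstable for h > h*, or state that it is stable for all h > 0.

(-5.6250,0); λ=-2 ⇒ h* = (45/8)/2 = 2.8125.

Set f=λy, z=hλ:
  k1=λy_n ⇒ h·k1=z·y_n;  k2=λ(1+2/5z)y_n ⇒ h·k2=z(1+2/5z)y_n
  y_{n+1}/y_n = 1 + 5/9z + 4/9z(1+2/5z) = 1 + z + 8/45z²
  so R(z) = 1 + z + 8/45z².

Find x<0 with |R(x)|<1.
x=-0.61: |R|=0.4562
R=1: x+8/45x²=0 ⇒ x=−45/8=-5.6250; min R=1−1/(4·8/45)=-0.4062>−1
Confirm numerically:
  x=-3.800: |R|=0.23289 <1
  x=-3.076: |R|=0.39391 <1
  x=-2.775: |R|=0.40600 <1
  x=-5.754: |R|=1.13196 >1
  x=-5.746: |R|=1.12360 >1
  x=-5.724: |R|=1.10074 >1
Interval (-5.6250, 0).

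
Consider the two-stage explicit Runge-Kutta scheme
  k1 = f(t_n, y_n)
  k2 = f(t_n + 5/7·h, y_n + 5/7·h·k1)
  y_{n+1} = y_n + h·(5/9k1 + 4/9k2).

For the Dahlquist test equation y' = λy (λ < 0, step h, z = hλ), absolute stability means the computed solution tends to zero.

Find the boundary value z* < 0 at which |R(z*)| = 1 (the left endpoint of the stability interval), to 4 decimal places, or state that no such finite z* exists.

left endpoint -3.1500.

On y'=λy, z=hλ:
  k1=λy_n ⇒ h·k1=z·y_n;  k2=λ(1+5/7z)y_n ⇒ h·k2=z(1+5/7z)y_n
  y_{n+1}/y_n = 1 + 5/9z + 4/9z(1+5/7z) = 1 + z + 20/63z²
  ⇒ R(z) = 1 + z + 20/63z².

Solve |R(x)|<1 on ℝ⁻.
x=-0.88: |R|=0.3658
R=1: x+20/63x²=0 ⇒ x=−63/20=-3.1500; min R=1−1/(4·20/63)=0.2125>−1
Confirm numerically:
  x=-2.679: |R|=0.59943 <1
  x=-1.589: |R|=0.21256 <1
  x=-1.540: |R|=0.21289 <1
  x=-1.339: |R|=0.23018 <1
  x=-3.560: |R|=1.46337 >1
  x=-3.236: |R|=1.08835 >1
  x=-3.219: |R|=1.07051 >1
So |R|<1 on (-3.1500, 0).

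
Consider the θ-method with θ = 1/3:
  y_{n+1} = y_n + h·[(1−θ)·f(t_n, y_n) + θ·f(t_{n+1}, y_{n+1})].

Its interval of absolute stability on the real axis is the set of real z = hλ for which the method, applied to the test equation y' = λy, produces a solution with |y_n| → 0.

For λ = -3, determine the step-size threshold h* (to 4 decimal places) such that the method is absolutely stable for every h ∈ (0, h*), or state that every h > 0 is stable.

(-6.0000,0); λ=-3 ⇒ h* = (6)/3 = 2.0000.

On y'=λy, z=hλ:
  y_{n+1} = y_n + z·[2/3·y_n + 1/3·y_{n+1}] ⇒ (1 − 1/3z)y_{n+1} = (1 + 2/3z)y_n
  ⇒ R(z) = (1 + 2/3z)/(1 − 1/3z).

Need |R(x)|<1, x<0.
x=-1.18: |R|=0.1531
R=−1: 1+2/3x = −1+1/3x ⇒ -1/3x=2 ⇒ x=2/(-1/3)=-6.0000
Confirm numerically:
  x=-5.558: |R|=0.94835 <1
  x=-3.954: |R|=0.70578 <1
  x=-3.630: |R|=0.64253 <1
  x=-6.452: |R|=1.04782 >1
  x=-6.136: |R|=1.01489 >1
  x=-6.119: |R|=1.01305 >1
Interval (-6.0000, 0).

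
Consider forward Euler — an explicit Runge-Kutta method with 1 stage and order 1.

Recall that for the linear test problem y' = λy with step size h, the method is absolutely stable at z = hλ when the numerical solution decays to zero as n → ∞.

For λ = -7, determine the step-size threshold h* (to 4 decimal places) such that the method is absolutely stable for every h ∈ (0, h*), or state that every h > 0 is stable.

(-2.0000,0); λ=-7 ⇒ h* = 0.2857.

Set f=λy, z=hλ:
  order 1, 1-stage ⇒ R(z)=1+z
  (e.g. R(-1.15)=-0.15000, |R|=0.15000)

Solve |R(x)|<1 on ℝ⁻.
x=-1.15: |R|=0.1500
|R(-1.69)|=0.6900 |R(-1.25)|=0.2500 |R(-0.62)|=0.3800
Bisect:
  x_lo=-2.7746 |R|=1.7746  x_hi=-0.3446 |R|=0.6554
  mid=-1.55957 |R|=0.55957 →hi
  mid=-2.16706 |R|=1.16706 →lo
  mid=-1.86332 |R|=0.86332 →hi
  mid=-2.01519 |R|=1.01519 →lo
  mid=-1.93925 |R|=0.93925 →hi
  mid=-1.97722 |R|=0.97722 →hi
  mid=-1.99621 |R|=0.99621 →hi
  mid=-2.00570 |R|=1.00570 →lo
  mid=-2.00095 |R|=1.00095 →lo
  ...
  [-2.00006,-1.99991] ⇒ x*=-2.0000
So |R|<1 on (-2.0000, 0).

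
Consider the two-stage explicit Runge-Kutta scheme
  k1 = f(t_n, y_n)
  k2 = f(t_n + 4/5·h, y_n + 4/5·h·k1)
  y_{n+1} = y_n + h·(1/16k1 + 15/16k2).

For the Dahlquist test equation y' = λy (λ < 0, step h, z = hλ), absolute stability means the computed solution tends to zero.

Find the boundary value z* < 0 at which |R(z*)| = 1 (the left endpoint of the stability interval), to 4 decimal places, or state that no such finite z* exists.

Set f=λy, z=hλ:
  k1=λy_n ⇒ h·k1=z·y_n;  k2=λ(1+4/5z)y_n ⇒ h·k2=z(1+4/5z)y_n
  y_{n+1}/y_n = 1 + 1/16z + 15/16z(1+4/5z) = 1 + z + 3/4z²
  ⇒ R(z) = 1 + z + 3/4z².

Find x<0 with |R(x)|<1.
x=-0.96: |R|=0.7312
R=1: x+3/4x²=0 ⇒ x=−4/3=-1.3333; min R=1−1/(4·3/4)=0.6667>−1
Confirm numerically:
  x=-1.099: |R|=0.80685 <1
  x=-1.077: |R|=0.79295 <1
  x=-0.789: |R|=0.67789 <1
  x=-0.539: |R|=0.67889 <1
  x=-1.882: |R|=1.77444 >1
  x=-1.596: |R|=1.31441 >1
  x=-1.530: |R|=1.22567 >1
So |R|<1 on (-1.3333, 0).

left endpoint -1.3333.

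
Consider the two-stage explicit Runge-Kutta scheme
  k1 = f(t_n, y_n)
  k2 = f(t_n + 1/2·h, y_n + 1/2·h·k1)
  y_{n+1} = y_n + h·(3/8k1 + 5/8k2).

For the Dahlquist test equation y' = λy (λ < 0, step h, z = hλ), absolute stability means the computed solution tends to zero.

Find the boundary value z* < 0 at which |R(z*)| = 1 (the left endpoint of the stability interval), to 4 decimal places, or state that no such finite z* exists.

left endpoint -3.2000.

On y'=λy, z=hλ:
  k1=λy_n ⇒ h·k1=z·y_n;  k2=λ(1+1/2z)y_n ⇒ h·k2=z(1+1/2z)y_n
  y_{n+1}/y_n = 1 + 3/8z + 5/8z(1+1/2z) = 1 + z + 5/16z²
  R(z) = 1 + z + 5/16z².

Solve |R(x)|<1 on ℝ⁻.
x=-0.53: |R|=0.5578
R=1: x+5/16x²=0 ⇒ x=−16/5=-3.2000; min R=1−1/(4·5/16)=0.2000>−1
Confirm numerically:
  x=-3.140: |R|=0.94113 <1
  x=-2.652: |R|=0.54585 <1
  x=-2.099: |R|=0.27781 <1
  x=-1.774: |R|=0.20946 <1
  x=-3.744: |R|=1.63648 >1
  x=-3.409: |R|=1.22265 >1
  x=-3.283: |R|=1.08515 >1
Stable set (-3.2000, 0).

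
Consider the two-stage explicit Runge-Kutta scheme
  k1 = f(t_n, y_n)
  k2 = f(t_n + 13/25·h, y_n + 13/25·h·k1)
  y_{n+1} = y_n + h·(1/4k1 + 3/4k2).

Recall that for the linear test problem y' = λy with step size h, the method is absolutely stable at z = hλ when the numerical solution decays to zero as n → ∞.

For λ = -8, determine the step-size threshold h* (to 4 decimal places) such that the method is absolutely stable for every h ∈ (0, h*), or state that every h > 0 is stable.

Set f=λy, z=hλ:
  k1=λy_n ⇒ h·k1=z·y_n;  k2=λ(1+13/25z)y_n ⇒ h·k2=z(1+13/25z)y_n
  y_{n+1}/y_n = 1 + 1/4z + 3/4z(1+13/25z) = 1 + z + 39/100z²
  R(z) = 1 + z + 39/100z².

Boundary: |R(x)|=1, x<0.
x=-1.7: |R|=0.4271
R=1: x+39/100x²=0 ⇒ x=−100/39=-2.5641; min R=1−1/(4·39/100)=0.3590>−1
Confirm numerically:
  x=-2.537: |R|=0.97318 <1
  x=-1.654: |R|=0.41293 <1
  x=-1.455: |R|=0.37064 <1
  x=-3.056: |R|=1.58626 >1
  x=-2.982: |R|=1.48601 >1
So |R|<1 on (-2.5641, 0).

(-2.5641,0); λ=-8 ⇒ h* = (100/39)/8 = 0.3205.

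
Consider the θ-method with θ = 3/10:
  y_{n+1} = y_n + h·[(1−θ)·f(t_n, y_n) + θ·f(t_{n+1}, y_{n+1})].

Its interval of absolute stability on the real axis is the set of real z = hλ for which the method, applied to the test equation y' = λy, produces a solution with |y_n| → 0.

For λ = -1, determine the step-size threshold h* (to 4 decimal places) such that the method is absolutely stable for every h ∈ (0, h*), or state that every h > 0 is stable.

Set f=λy, z=hλ:
  y_{n+1} = y_n + z·[7/10·y_n + 3/10·y_{n+1}] ⇒ (1 − 3/10z)y_{n+1} = (1 + 7/10z)y_n
  Hence R(z) = (1 + 7/10z)/(1 − 3/10z).

Need |R(x)|<1, x<0.
x=-1.66: |R|=0.1081
R=−1: 1+7/10x = −1+3/10x ⇒ -2/5x=2 ⇒ x=2/(-2/5)=-5.0000
Confirm numerically:
  x=-4.314: |R|=0.88039 <1
  x=-4.142: |R|=0.84696 <1
  x=-3.233: |R|=0.64120 <1
  x=-5.578: |R|=1.08648 >1
  x=-5.062: |R|=1.00985 >1
  x=-5.053: |R|=1.00843 >1
Interval (-5.0000, 0).

(-5.0000,0); λ=-1 ⇒ h* = (5)/1 = 5.0000.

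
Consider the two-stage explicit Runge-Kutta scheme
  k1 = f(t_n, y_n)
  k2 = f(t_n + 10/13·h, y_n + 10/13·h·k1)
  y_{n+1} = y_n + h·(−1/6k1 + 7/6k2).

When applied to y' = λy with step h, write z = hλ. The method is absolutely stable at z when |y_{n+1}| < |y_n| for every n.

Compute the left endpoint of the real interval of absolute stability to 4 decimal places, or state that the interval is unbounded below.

With y'=λy (z=hλ):
  k1=λy_n ⇒ h·k1=z·y_n;  k2=λ(1+10/13z)y_n ⇒ h·k2=z(1+10/13z)y_n
  y_{n+1}/y_n = 1 − 1/6z + 7/6z(1+10/13z) = 1 + z + 35/39z²
  R(z) = 1 + z + 35/39z².

Find x<0 with |R(x)|<1.
x=-0.67: |R|=0.7329
R=1: x+35/39x²=0 ⇒ x=−39/35=-1.1143; min R=1−1/(4·35/39)=0.7214>−1
Confirm numerically:
  x=-1.070: |R|=0.95747 <1
  x=-1.002: |R|=0.89903 <1
  x=-0.793: |R|=0.77135 <1
  x=-0.758: |R|=0.75763 <1
  x=-1.448: |R|=1.43366 >1
  x=-1.350: |R|=1.28558 >1
  x=-1.332: |R|=1.26025 >1
So |R|<1 on (-1.1143, 0).

left endpoint -1.1143.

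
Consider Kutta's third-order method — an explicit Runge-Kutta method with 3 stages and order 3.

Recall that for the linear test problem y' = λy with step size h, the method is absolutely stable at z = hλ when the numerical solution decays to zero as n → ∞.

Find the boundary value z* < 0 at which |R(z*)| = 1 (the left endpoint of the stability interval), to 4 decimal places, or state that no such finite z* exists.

On y'=λy, z=hλ:
  order 3, 3-stage ⇒ R(z)=1+z+z^2/2+z^3/6
  (e.g. R(-1.38)=0.13419, |R|=0.13419)

Find x<0 with |R(x)|<1.
x=-1.38: |R|=0.1342
|R(-2.88)|=1.7141 |R(-1.15)|=0.2578 |R(-0.9)|=0.3835
Bisect:
  x_lo=-2.9254 |R|=1.8189  x_hi=-0.0970 |R|=0.9076
  mid=-1.51118 |R|=0.05548 →hi
  mid=-2.21827 |R|=0.57716 →hi
  mid=-2.57182 |R|=1.09980 →lo
  mid=-2.39504 |R|=0.81668 →hi
  mid=-2.48343 |R|=0.95244 →hi
  mid=-2.52762 |R|=1.02463 →lo
  mid=-2.50553 |R|=0.98817 →hi
  ...
  [-2.51278,-2.51260] ⇒ x*=-2.5127
Interval (-2.5127, 0).

z* = -2.5127.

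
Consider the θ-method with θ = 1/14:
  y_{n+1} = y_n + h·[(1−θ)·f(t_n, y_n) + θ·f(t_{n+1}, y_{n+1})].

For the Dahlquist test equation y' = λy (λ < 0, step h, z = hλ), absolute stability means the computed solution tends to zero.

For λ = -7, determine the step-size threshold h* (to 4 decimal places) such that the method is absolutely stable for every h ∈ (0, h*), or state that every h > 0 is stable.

Set f=λy, z=hλ:
  y_{n+1} = y_n + z·[13/14·y_n + 1/14·y_{n+1}] ⇒ (1 − 1/14z)y_{n+1} = (1 + 13/14z)y_n
  ⇒ R(z) = (1 + 13/14z)/(1 − 1/14z).

Find x<0 with |R(x)|<1.
x=-1.26: |R|=0.1560
R=−1: 1+13/14x = −1+1/14x ⇒ -6/7x=2 ⇒ x=2/(-6/7)=-2.3333
Confirm numerically:
  x=-1.669: |R|=0.49122 <1
  x=-1.128: |R|=0.04389 <1
  x=-1.057: |R|=0.01720 <1
  x=-2.510: |R|=1.12841 >1
  x=-2.364: |R|=1.02249 >1
Stable set (-2.3333, 0).

(-2.3333,0); λ=-7 ⇒ h* = (7/3)/7 = 0.3333.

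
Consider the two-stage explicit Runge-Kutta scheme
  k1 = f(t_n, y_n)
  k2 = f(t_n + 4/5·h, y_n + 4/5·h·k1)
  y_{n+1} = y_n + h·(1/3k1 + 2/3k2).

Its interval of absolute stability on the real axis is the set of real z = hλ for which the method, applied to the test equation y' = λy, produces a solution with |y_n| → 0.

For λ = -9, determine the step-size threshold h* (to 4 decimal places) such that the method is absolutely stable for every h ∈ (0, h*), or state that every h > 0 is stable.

(-1.8750,0); λ=-9 ⇒ h* = (15/8)/9 = 0.2083.

Set f=λy, z=hλ:
  k1=λy_n ⇒ h·k1=z·y_n;  k2=λ(1+4/5z)y_n ⇒ h·k2=z(1+4/5z)y_n
  y_{n+1}/y_n = 1 + 1/3z + 2/3z(1+4/5z) = 1 + z + 8/15z²
  Hence R(z) = 1 + z + 8/15z².

Solve |R(x)|<1 on ℝ⁻.
x=-0.46: |R|=0.6529
R=1: x+8/15x²=0 ⇒ x=−15/8=-1.8750; min R=1−1/(4·8/15)=0.5312>−1
Confirm numerically:
  x=-1.768: |R|=0.89911 <1
  x=-1.627: |R|=0.78480 <1
  x=-1.600: |R|=0.76533 <1
  x=-1.496: |R|=0.69761 <1
  x=-2.212: |R|=1.39757 >1
  x=-2.072: |R|=1.21770 >1
Stable set (-1.8750, 0).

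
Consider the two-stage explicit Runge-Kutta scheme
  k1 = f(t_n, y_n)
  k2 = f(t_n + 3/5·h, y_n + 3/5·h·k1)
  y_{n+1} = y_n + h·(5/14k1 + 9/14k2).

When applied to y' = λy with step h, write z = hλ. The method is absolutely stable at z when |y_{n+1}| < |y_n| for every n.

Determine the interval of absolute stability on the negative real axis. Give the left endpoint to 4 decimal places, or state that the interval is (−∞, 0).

(-2.5926, 0).

With y'=λy (z=hλ):
  k1=λy_n ⇒ h·k1=z·y_n;  k2=λ(1+3/5z)y_n ⇒ h·k2=z(1+3/5z)y_n
  y_{n+1}/y_n = 1 + 5/14z + 9/14z(1+3/5z) = 1 + z + 27/70z²
  Hence R(z) = 1 + z + 27/70z².

Find x<0 with |R(x)|<1.
x=-0.52: |R|=0.5843
R=1: x+27/70x²=0 ⇒ x=−70/27=-2.5926; min R=1−1/(4·27/70)=0.3519>−1
Confirm numerically:
  x=-2.180: |R|=0.65307 <1
  x=-1.540: |R|=0.37476 <1
  x=-1.529: |R|=0.37274 <1
  x=-3.111: |R|=1.62207 >1
  x=-3.108: |R|=1.61787 >1
  x=-2.935: |R|=1.38763 >1
So |R|<1 on (-2.5926, 0).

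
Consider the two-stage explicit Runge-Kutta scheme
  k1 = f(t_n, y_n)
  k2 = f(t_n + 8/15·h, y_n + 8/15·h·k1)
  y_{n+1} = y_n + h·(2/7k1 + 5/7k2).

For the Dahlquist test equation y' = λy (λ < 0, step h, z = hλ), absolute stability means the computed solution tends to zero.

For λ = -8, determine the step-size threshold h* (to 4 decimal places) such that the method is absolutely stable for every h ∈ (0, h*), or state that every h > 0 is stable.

With y'=λy (z=hλ):
  k1=λy_n ⇒ h·k1=z·y_n;  k2=λ(1+8/15z)y_n ⇒ h·k2=z(1+8/15z)y_n
  y_{n+1}/y_n = 1 + 2/7z + 5/7z(1+8/15z) = 1 + z + 8/21z²
  so R(z) = 1 + z + 8/21z².

Boundary: |R(x)|=1, x<0.
x=-0.51: |R|=0.5891
R=1: x+8/21x²=0 ⇒ x=−21/8=-2.6250; min R=1−1/(4·8/21)=0.3438>−1
Confirm numerically:
  x=-1.841: |R|=0.45015 <1
  x=-1.548: |R|=0.36488 <1
  x=-1.194: |R|=0.34910 <1
  x=-2.942: |R|=1.35528 >1
  x=-2.758: |R|=1.13974 >1
Stable set (-2.6250, 0).

(-2.6250,0); λ=-8 ⇒ h* = (21/8)/8 = 0.3281.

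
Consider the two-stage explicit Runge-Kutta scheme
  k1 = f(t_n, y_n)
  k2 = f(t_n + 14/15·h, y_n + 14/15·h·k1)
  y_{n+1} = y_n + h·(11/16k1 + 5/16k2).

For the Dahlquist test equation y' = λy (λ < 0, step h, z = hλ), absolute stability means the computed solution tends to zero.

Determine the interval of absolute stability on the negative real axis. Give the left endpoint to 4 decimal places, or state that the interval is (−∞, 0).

With y'=λy (z=hλ):
  k1=λy_n ⇒ h·k1=z·y_n;  k2=λ(1+14/15z)y_n ⇒ h·k2=z(1+14/15z)y_n
  y_{n+1}/y_n = 1 + 11/16z + 5/16z(1+14/15z) = 1 + z + 7/24z²
  R(z) = 1 + z + 7/24z².

Boundary: |R(x)|=1, x<0.
x=-0.82: |R|=0.3761
R=1: x+7/24x²=0 ⇒ x=−24/7=-3.4286; min R=1−1/(4·7/24)=0.1429>−1
Confirm numerically:
  x=-3.341: |R|=0.91467 <1
  x=-3.133: |R|=0.72991 <1
  x=-2.168: |R|=0.20290 <1
  x=-3.966: |R|=1.62167 >1
  x=-3.727: |R|=1.32440 >1
Stable set (-3.4286, 0).

z∈(-3.4286,0).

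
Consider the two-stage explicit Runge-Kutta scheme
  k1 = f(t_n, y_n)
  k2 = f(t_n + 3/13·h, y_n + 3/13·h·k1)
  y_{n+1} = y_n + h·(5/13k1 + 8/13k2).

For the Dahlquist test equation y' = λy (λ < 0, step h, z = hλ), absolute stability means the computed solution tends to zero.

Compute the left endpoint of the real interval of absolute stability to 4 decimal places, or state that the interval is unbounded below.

With y'=λy (z=hλ):
  k1=λy_n ⇒ h·k1=z·y_n;  k2=λ(1+3/13z)y_n ⇒ h·k2=z(1+3/13z)y_n
  y_{n+1}/y_n = 1 + 5/13z + 8/13z(1+3/13z) = 1 + z + 24/169z²
  R(z) = 1 + z + 24/169z².

Find x<0 with |R(x)|<1.
x=-1.03: |R|=0.1207
R=1: x+24/169x²=0 ⇒ x=−169/24=-7.0417; min R=1−1/(4·24/169)=-0.7604>−1
Confirm numerically:
  x=-6.215: |R|=0.27038 <1
  x=-5.336: |R|=0.29251 <1
  x=-4.442: |R|=0.63991 <1
  x=-3.353: |R|=0.75642 <1
  x=-7.627: |R|=1.63399 >1
  x=-7.113: |R|=1.07206 >1
Interval (-7.0417, 0).

left endpoint -7.0417.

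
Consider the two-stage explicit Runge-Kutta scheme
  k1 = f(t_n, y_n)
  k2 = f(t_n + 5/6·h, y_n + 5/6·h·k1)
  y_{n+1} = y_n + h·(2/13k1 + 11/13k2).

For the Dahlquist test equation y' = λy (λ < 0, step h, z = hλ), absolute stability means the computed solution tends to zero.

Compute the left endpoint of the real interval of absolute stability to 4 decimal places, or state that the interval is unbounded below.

z* = -1.4182.

On y'=λy, z=hλ:
  k1=λy_n ⇒ h·k1=z·y_n;  k2=λ(1+5/6z)y_n ⇒ h·k2=z(1+5/6z)y_n
  y_{n+1}/y_n = 1 + 2/13z + 11/13z(1+5/6z) = 1 + z + 55/78z²
  Hence R(z) = 1 + z + 55/78z².

Boundary: |R(x)|=1, x<0.
x=-1.42: |R|=1.0018
R=1: x+55/78x²=0 ⇒ x=−78/55=-1.4182; min R=1−1/(4·55/78)=0.6455>−1
Confirm numerically:
  x=-1.279: |R|=0.87448 <1
  x=-1.168: |R|=0.79395 <1
  x=-0.753: |R|=0.64681 <1
  x=-1.742: |R|=1.39776 >1
  x=-1.664: |R|=1.28843 >1
  x=-1.642: |R|=1.25914 >1
Interval (-1.4182, 0).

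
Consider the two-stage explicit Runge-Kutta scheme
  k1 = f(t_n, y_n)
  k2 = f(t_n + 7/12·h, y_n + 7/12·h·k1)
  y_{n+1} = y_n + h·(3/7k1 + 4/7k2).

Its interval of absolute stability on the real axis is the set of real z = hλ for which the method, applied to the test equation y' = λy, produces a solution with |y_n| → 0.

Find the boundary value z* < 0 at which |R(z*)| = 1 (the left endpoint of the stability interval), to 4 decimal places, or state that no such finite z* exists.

Set f=λy, z=hλ:
  k1=λy_n ⇒ h·k1=z·y_n;  k2=λ(1+7/12z)y_n ⇒ h·k2=z(1+7/12z)y_n
  y_{n+1}/y_n = 1 + 3/7z + 4/7z(1+7/12z) = 1 + z + 1/3z²
  Hence R(z) = 1 + z + 1/3z².

Boundary: |R(x)|=1, x<0.
x=-0.55: |R|=0.5508
R=1: x+1/3x²=0 ⇒ x=−3=-3.0000; min R=1−1/(4·1/3)=0.2500>−1
Confirm numerically:
  x=-2.662: |R|=0.70008 <1
  x=-2.380: |R|=0.50813 <1
  x=-1.210: |R|=0.27803 <1
  x=-3.290: |R|=1.31803 >1
  x=-3.021: |R|=1.02115 >1
So |R|<1 on (-3.0000, 0).

left endpoint -3.0000.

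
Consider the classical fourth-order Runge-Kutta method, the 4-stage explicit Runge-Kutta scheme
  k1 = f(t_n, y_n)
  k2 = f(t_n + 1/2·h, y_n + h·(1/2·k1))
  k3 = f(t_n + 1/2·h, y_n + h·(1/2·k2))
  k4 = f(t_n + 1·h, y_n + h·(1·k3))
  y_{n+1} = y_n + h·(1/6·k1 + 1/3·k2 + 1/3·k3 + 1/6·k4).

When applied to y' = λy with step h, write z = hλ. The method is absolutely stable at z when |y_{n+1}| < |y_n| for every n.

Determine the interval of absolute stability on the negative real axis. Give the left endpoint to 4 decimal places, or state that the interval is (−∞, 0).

(-2.7853, 0).

Set f=λy, z=hλ:
  order 4, 4-stage ⇒ R(z)=1+z+z^2/2+z^3/6+z^4/24
  (e.g. R(-0.82)=0.44314, |R|=0.44314)

Solve |R(x)|<1 on ℝ⁻.
x=-0.82: |R|=0.4431
|R(-3.1)|=1.5878 |R(-2.51)|=0.6583 |R(-2.4)|=0.5584
Bisect:
  x_lo=-3.5704 |R|=2.9886  x_hi=-0.3544 |R|=0.7016
  mid=-1.96238 |R|=0.32149 →hi
  mid=-2.76637 |R|=0.97185 →hi
  mid=-3.16837 |R|=1.74880 →lo
  mid=-2.96737 |R|=1.31106 →lo
  mid=-2.86687 |R|=1.13013 →lo
  mid=-2.81662 |R|=1.04827 →lo
  mid=-2.79150 |R|=1.00940 →lo
  mid=-2.77894 |R|=0.99046 →hi
  mid=-2.78522 |R|=0.99989 →hi
  mid=-2.78836 |R|=1.00463 →lo
  ...
  [-2.78541,-2.78522] ⇒ x*=-2.7853
Interval (-2.7853, 0).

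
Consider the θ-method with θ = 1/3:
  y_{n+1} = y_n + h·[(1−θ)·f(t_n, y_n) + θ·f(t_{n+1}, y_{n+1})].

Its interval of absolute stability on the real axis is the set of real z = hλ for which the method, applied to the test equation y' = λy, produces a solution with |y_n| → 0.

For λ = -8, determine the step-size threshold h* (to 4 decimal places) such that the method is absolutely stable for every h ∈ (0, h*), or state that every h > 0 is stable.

Set f=λy, z=hλ:
  y_{n+1} = y_n + z·[2/3·y_n + 1/3·y_{n+1}] ⇒ (1 − 1/3z)y_{n+1} = (1 + 2/3z)y_n
  Hence R(z) = (1 + 2/3z)/(1 − 1/3z).

Need |R(x)|<1, x<0.
x=-1.38: |R|=0.0548
R=−1: 1+2/3x = −1+1/3x ⇒ -1/3x=2 ⇒ x=2/(-1/3)=-6.0000
Confirm numerically:
  x=-5.224: |R|=0.90564 <1
  x=-3.605: |R|=0.63740 <1
  x=-2.899: |R|=0.47432 <1
  x=-6.514: |R|=1.05403 >1
  x=-6.423: |R|=1.04489 >1
  x=-6.184: |R|=1.02003 >1
So |R|<1 on (-6.0000, 0).

(-6.0000,0); λ=-8 ⇒ h* = (6)/8 = 0.7500.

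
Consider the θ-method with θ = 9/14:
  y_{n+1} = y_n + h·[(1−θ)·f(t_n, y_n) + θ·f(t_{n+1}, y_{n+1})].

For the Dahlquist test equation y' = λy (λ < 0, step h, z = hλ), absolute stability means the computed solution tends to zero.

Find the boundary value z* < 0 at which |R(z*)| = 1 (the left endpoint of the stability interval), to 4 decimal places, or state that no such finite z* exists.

unbounded; (−∞, 0).

With y'=λy (z=hλ):
  y_{n+1} = y_n + z·[5/14·y_n + 9/14·y_{n+1}] ⇒ (1 − 9/14z)y_{n+1} = (1 + 5/14z)y_n
  R(z) = (1 + 5/14z)/(1 − 9/14z).

Need |R(x)|<1, x<0.
x=-1.54: |R|=0.2261
x=-2: |R|=0.1250
x=-10: |R|=0.3462
x=-100: |R|=0.5317
θ=9/14≥1/2 ⇒ |1+5/14x|<|1−9/14x| ∀x<0 ⇒ stable on all of ℝ⁻.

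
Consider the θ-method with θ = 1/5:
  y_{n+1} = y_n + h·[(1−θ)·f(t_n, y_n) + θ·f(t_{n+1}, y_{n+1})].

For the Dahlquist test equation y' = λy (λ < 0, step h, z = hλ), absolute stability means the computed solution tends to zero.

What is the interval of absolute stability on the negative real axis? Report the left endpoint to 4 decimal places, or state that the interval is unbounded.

z∈(-3.3333,0).

Test eqn y'=λy, z=hλ:
  y_{n+1} = y_n + z·[4/5·y_n + 1/5·y_{n+1}] ⇒ (1 − 1/5z)y_{n+1} = (1 + 4/5z)y_n
  Hence R(z) = (1 + 4/5z)/(1 − 1/5z).

Need |R(x)|<1, x<0.
x=-1.61: |R|=0.2179
R=−1: 1+4/5x = −1+1/5x ⇒ -3/5x=2 ⇒ x=2/(-3/5)=-3.3333
Confirm numerically:
  x=-3.305: |R|=0.98977 <1
  x=-2.453: |R|=0.64565 <1
  x=-2.343: |R|=0.59540 <1
  x=-1.978: |R|=0.41731 <1
  x=-3.555: |R|=1.07773 >1
  x=-3.515: |R|=1.06400 >1
  x=-3.376: |R|=1.01528 >1
Interval (-3.3333, 0).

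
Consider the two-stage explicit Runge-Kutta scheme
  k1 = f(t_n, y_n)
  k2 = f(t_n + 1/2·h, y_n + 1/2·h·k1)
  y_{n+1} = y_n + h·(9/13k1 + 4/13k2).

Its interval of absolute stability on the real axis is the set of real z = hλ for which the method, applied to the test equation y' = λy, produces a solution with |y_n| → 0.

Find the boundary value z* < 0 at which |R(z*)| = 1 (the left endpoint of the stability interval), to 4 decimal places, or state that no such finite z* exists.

Test eqn y'=λy, z=hλ:
  k1=λy_n ⇒ h·k1=z·y_n;  k2=λ(1+1/2z)y_n ⇒ h·k2=z(1+1/2z)y_n
  y_{n+1}/y_n = 1 + 9/13z + 4/13z(1+1/2z) = 1 + z + 2/13z²
  R(z) = 1 + z + 2/13z².

Solve |R(x)|<1 on ℝ⁻.
x=-0.84: |R|=0.2686
R=1: x+2/13x²=0 ⇒ x=−13/2=-6.5000; min R=1−1/(4·2/13)=-0.6250>−1
Confirm numerically:
  x=-6.072: |R|=0.60018 <1
  x=-5.523: |R|=0.16985 <1
  x=-3.958: |R|=0.54788 <1
  x=-3.469: |R|=0.61762 <1
  x=-6.611: |R|=1.11290 >1
  x=-6.578: |R|=1.07894 >1
  x=-6.571: |R|=1.07178 >1
So |R|<1 on (-6.5000, 0).

left endpoint -6.5000.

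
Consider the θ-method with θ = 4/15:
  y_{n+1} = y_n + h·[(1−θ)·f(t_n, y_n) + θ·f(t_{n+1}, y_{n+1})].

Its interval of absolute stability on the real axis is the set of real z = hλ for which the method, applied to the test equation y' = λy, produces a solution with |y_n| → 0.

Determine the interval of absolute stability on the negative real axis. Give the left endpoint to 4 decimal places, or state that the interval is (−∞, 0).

On y'=λy, z=hλ:
  y_{n+1} = y_n + z·[11/15·y_n + 4/15·y_{n+1}] ⇒ (1 − 4/15z)y_{n+1} = (1 + 11/15z)y_n
  ⇒ R(z) = (1 + 11/15z)/(1 − 4/15z).

Solve |R(x)|<1 on ℝ⁻.
x=-1: |R|=0.2105
R=−1: 1+11/15x = −1+4/15x ⇒ -7/15x=2 ⇒ x=2/(-7/15)=-4.2857
Confirm numerically:
  x=-3.938: |R|=0.92085 <1
  x=-3.206: |R|=0.72836 <1
  x=-3.192: |R|=0.72429 <1
  x=-1.846: |R|=0.23704 <1
  x=-4.702: |R|=1.08619 >1
  x=-4.428: |R|=1.03045 >1
  x=-4.370: |R|=1.01817 >1
Stable set (-4.2857, 0).

z∈(-4.2857,0).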